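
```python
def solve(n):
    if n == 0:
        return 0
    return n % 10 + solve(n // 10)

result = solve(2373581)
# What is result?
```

Sum of digits of 2373581: 1 + 8 + 5 + 3 + 7 + 3 + 2 = 29

Answer: 29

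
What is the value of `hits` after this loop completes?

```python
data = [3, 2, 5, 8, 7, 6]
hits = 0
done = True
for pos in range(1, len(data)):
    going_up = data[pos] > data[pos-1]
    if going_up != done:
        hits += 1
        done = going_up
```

Count direction changes in [3, 2, 5, 8, 7, 6]
`hits` takes the values: 0 → 1 → 2 → 3

Answer: 3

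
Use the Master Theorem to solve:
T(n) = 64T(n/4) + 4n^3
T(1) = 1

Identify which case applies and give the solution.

a=64, b=4, f(n)=4n^3. log_4(64) = 3. Since c=3 = 3, Case 2 applies: T(n) = Θ(n^log_b(a) · log n) = O(n^3 log n).

Answer: O(n^3 log n) - Case 2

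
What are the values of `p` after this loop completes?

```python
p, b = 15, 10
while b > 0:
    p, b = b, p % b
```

GCD of 15 and 10
`p` takes the values: 15 → 10 → 5

Answer: 5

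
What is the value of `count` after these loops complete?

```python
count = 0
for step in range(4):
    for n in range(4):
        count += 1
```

4 * 4 = 16
`count` takes the values: 0 → 1 → 2 → 3 → 4 → 5 → 6 → 7 → 8 → 9 → 10 → 11 → 12 → 13 → 14 → 15 → 16

Answer: 16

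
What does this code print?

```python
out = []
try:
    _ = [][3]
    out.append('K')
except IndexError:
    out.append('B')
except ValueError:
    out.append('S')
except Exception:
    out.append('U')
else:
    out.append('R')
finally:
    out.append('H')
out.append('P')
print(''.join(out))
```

Execution trace: 'B' (except IndexError) → 'H' (finally) → 'P' (after the try/except). Output: BHP

Answer: BHP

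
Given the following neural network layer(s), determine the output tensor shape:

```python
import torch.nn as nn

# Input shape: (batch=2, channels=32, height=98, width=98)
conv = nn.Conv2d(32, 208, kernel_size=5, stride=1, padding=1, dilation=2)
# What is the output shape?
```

Input: (2, 32, 98, 98) -> Output: (2, 208, 92, 92)

Answer: (2, 208, 92, 92)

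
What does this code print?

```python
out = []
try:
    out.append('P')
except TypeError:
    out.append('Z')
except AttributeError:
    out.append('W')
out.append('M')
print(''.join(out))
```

Execution trace: 'P' (try body, no exception) → 'M' (after the try/except). Output: PM

Answer: PM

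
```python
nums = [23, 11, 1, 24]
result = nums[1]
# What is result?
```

Trace:
`nums = [23, 11, 1, 24]` → nums = [23, 11, 1, 24]
`result = nums[1]` → result = 11
So result = 11

Answer: 11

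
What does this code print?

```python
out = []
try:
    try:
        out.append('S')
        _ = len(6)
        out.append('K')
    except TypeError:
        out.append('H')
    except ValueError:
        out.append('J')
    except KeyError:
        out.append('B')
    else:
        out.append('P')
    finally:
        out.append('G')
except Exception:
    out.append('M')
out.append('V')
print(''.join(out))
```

Execution trace: 'S' (inner try body) → 'H' (inner except TypeError) → 'G' (inner finally) → 'V' (after the try/except). Output: SHGV

Answer: SHGV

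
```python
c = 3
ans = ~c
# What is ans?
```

Trace:
`c = 3` → c = 3
`ans = ~c` → ans = -4
So ans = -4

Answer: -4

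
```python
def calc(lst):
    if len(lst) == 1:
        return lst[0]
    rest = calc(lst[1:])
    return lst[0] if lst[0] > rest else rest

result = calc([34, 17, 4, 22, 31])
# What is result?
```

Recursive max over [34, 17, 4, 22, 31] = 34

Answer: 34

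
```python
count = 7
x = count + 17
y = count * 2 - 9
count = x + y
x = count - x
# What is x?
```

Trace:
`count = 7` → count = 7
`x = count + 17` → x = 24
`y = count * 2 - 9` → y = 5
`count = x + y` → count = 29
`x = count - x` → x = 5
So x = 5

Answer: 5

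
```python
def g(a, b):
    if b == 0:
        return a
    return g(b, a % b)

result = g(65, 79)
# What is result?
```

g(65, 79) -> g(79, 65) -> g(65, 14) -> g(14, 9) -> g(9, 5) -> g(5, 4) -> g(4, 1) -> g(1, 0) -> 1

Answer: 1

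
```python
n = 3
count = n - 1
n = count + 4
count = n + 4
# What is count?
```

Trace:
`n = 3` → n = 3
`count = n - 1` → count = 2
`n = count + 4` → n = 6
`count = n + 4` → count = 10
So count = 10

Answer: 10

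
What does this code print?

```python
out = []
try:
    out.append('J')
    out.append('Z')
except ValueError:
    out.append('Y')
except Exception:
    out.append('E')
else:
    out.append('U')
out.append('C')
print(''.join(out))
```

Execution trace: 'J' (try body) → 'Z' (try body, no exception) → 'U' (else) → 'C' (after the try/except). Output: JZUC

Answer: JZUC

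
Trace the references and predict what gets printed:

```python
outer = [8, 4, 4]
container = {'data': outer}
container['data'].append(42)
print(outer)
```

Key concept: dict holds reference to list.
Step by step:
`outer = [8, 4, 4]` → outer = [8, 4, 4]
`container = {'data': outer}` → container = {'data': [8, 4, 4]}
`container['data'].append(42)` → outer = [8, 4, 4, 42]; container = {'data': [8, 4, 4, 42]}
`print(outer)` → prints [8, 4, 4, 42]

Answer: [8, 4, 4, 42]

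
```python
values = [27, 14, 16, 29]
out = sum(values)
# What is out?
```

Trace:
`values = [27, 14, 16, 29]` → values = [27, 14, 16, 29]
`out = sum(values)` → out = 86
So out = 86

Answer: 86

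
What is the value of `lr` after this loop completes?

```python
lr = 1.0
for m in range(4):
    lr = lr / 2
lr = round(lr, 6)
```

Halving LR 4 times: 1 / 2^4
`lr` takes the values: 1.0 → 0.5 → 0.25 → 0.125 → 0.0625

Answer: 0.0625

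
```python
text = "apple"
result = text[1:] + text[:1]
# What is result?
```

Trace:
`text = "apple"` → text = 'apple'
`result = text[1:] + text[:1]` → result = 'pplea'
So result = 'pplea'

Answer: 'pplea'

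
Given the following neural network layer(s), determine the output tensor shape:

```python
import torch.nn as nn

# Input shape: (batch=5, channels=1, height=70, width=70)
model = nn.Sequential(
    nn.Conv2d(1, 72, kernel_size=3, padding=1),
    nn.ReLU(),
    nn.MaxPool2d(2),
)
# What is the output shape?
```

Input: (5, 1, 70, 70) -> after Conv2d: (5, 72, 70, 70) -> after ReLU: (5, 72, 70, 70) -> Output: (5, 72, 35, 35)

Answer: (5, 72, 35, 35)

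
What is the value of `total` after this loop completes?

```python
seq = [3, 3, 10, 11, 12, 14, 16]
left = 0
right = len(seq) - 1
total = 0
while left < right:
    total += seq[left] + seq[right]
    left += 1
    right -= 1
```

Sum of pairs from ends
`total` takes the values: 0 → 19 → 36 → 58

Answer: 58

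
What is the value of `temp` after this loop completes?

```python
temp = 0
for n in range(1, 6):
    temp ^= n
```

XOR of 1 to 5
`temp` takes the values: 0 → 1 → 3 → 0 → 4 → 1

Answer: 1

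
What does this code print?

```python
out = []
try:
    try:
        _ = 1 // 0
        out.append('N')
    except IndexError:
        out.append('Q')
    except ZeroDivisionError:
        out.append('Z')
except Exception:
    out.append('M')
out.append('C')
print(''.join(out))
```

Execution trace: 'Z' (inner except ZeroDivisionError) → 'C' (after the try/except). Output: ZC

Answer: ZC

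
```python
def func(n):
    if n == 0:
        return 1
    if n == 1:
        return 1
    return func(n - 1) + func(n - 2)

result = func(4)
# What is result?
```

Build up from base cases: func(0)=1, func(1)=1, func(2)=2, func(3)=3, func(4)=5

Answer: 5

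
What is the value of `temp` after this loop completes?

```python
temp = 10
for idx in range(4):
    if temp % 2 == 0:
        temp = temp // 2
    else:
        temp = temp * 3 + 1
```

Collatz-style transformation from 10
`temp` takes the values: 10 → 5 → 16 → 8 → 4

Answer: 4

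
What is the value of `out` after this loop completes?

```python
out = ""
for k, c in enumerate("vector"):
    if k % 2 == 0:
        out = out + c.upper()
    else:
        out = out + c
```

Uppercase even positions in 'vector'
`out` takes the values: "" → "V" → "Ve" → "VeC" → "VeCt" → "VeCtO" → "VeCtOr"

Answer: "VeCtOr"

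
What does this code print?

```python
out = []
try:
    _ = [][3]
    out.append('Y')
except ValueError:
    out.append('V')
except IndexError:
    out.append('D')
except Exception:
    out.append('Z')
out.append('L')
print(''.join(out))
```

Execution trace: 'D' (except IndexError) → 'L' (after the try/except). Output: DL

Answer: DL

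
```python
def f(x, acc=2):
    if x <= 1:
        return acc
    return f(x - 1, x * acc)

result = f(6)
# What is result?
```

Accumulator trace (n, acc): (6, 2) -> (5, 12) -> (4, 60) -> (3, 240) -> (2, 720) -> (1, 1440) -> return 1440

Answer: 1440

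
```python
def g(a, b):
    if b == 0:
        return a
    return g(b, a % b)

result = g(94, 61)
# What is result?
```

g(94, 61) -> g(61, 33) -> g(33, 28) -> g(28, 5) -> g(5, 3) -> g(3, 2) -> g(2, 1) -> g(1, 0) -> 1

Answer: 1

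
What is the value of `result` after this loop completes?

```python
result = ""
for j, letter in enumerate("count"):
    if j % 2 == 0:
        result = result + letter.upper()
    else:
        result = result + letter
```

Uppercase even positions in 'count'
`result` takes the values: "" → "C" → "Co" → "CoU" → "CoUn" → "CoUnT"

Answer: "CoUnT"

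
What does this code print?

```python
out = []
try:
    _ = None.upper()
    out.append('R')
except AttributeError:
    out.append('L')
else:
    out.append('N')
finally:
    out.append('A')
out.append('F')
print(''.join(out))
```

Execution trace: 'L' (except AttributeError) → 'A' (finally) → 'F' (after the try/except). Output: LAF

Answer: LAF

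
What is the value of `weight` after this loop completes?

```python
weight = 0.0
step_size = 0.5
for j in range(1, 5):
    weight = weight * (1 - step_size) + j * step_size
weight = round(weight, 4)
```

Moving average with lr=0.5
`weight` takes the values: 0.0 → 0.5 → 1.25 → 2.125 → 3.0625

Answer: 3.0625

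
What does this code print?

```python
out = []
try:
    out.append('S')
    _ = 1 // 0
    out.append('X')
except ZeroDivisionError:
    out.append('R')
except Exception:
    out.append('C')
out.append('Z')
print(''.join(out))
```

Execution trace: 'S' (try body) → 'R' (except ZeroDivisionError) → 'Z' (after the try/except). Output: SRZ

Answer: SRZ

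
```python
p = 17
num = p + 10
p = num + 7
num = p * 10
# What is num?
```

Trace:
`p = 17` → p = 17
`num = p + 10` → num = 27
`p = num + 7` → p = 34
`num = p * 10` → num = 340
So num = 340

Answer: 340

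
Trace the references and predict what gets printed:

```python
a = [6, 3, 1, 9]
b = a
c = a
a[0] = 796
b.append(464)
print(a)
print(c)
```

Key concept: multiple aliases.
Step by step:
`a = [6, 3, 1, 9]` → a = [6, 3, 1, 9]
`b = a` → b = [6, 3, 1, 9] (same object as a)
`c = a` → c = [6, 3, 1, 9] (same object as a, b)
`a[0] = 796` → a = [796, 3, 1, 9] (same object as b, c); b = [796, 3, 1, 9] (same object as a, c); c = [796, 3, 1, 9] (same object as a, b)
`b.append(464)` → a = [796, 3, 1, 9, 464] (same object as b, c); b = [796, 3, 1, 9, 464] (same object as a, c); c = [796, 3, 1, 9, 464] (same object as a, b)
`print(a)` → prints [796, 3, 1, 9, 464]
`print(c)` → prints [796, 3, 1, 9, 464]

Answer:
[796, 3, 1, 9, 464]
[796, 3, 1, 9, 464]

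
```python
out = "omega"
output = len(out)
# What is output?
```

Trace:
`out = "omega"` → out = 'omega'
`output = len(out)` → output = 5
So output = 5

Answer: 5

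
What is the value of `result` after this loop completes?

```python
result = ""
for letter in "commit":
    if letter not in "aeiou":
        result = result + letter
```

Remove vowels from 'commit'
`result` takes the values: "" → "c" → "cm" → "cmm" → "cmmt"

Answer: "cmmt"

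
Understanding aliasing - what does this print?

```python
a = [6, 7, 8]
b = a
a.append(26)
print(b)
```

Key concept: basic list aliasing.
Step by step:
`a = [6, 7, 8]` → a = [6, 7, 8]
`b = a` → b = [6, 7, 8] (same object as a)
`a.append(26)` → a = [6, 7, 8, 26] (same object as b); b = [6, 7, 8, 26] (same object as a)
`print(b)` → prints [6, 7, 8, 26]

Answer: [6, 7, 8, 26]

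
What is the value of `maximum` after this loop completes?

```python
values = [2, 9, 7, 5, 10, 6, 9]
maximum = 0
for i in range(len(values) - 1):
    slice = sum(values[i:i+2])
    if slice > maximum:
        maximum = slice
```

Max sum of 2-element window in [2, 9, 7, 5, 10, 6, 9]
`maximum` takes the values: 0 → 11 → 16

Answer: 16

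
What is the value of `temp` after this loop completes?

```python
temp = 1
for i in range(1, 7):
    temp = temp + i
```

Start at 1, add 1 through 6
`temp` takes the values: 1 → 2 → 4 → 7 → 11 → 16 → 22

Answer: 22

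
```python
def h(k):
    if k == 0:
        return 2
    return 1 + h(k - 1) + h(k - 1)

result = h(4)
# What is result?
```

h(k) = 1 + 2·h(k-1), h(0)=2. Closed form: (2+1)·2^4 - 1 = 47.

Answer: 47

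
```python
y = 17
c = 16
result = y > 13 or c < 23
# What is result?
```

Trace:
`y = 17` → y = 17
`c = 16` → c = 16
`result = y > 13 or c < 23` → result = True
So result = True

Answer: True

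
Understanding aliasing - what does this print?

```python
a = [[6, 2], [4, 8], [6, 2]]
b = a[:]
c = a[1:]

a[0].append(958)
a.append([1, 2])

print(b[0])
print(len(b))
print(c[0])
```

Key concept: slice with nested mutation.
Step by step:
`a = [[6, 2], [4, 8], [6, 2]]` → a = [[6, 2], [4, 8], [6, 2]]
`b = a[:]` → b = [[6, 2], [4, 8], [6, 2]]
`c = a[1:]` → c = [[4, 8], [6, 2]]
`a[0].append(958)` → a = [[6, 2, 958], [4, 8], [6, 2]]; b = [[6, 2, 958], [4, 8], [6, 2]]
`a.append([1, 2])` → a = [[6, 2, 958], [4, 8], [6, 2], [1, 2]]
`print(b[0])` → prints [6, 2, 958]
`print(len(b))` → prints 3
`print(c[0])` → prints [4, 8]

Answer:
[6, 2, 958]
3
[4, 8]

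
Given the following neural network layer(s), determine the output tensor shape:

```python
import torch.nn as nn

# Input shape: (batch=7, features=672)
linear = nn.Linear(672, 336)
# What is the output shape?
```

Input: (7, 672) -> Output: (7, 336)

Answer: (7, 336)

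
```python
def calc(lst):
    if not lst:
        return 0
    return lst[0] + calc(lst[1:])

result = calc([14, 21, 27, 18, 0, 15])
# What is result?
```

14 + 21 + 27 + 18 + 0 + 15 + 0 = 95

Answer: 95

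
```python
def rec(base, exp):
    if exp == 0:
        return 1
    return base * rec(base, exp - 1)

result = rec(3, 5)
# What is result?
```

rec(3, 5) = 3 * 3 * 3 * 3 * 3 = 243

Answer: 243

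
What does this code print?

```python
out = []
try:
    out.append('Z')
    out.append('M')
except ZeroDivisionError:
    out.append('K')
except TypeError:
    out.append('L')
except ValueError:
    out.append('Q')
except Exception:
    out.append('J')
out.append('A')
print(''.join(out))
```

Execution trace: 'Z' (try body) → 'M' (try body, no exception) → 'A' (after the try/except). Output: ZMA

Answer: ZMA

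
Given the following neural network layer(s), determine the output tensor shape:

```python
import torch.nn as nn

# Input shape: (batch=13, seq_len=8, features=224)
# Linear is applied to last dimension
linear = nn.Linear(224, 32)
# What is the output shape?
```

Input: (13, 8, 224) -> Output: (13, 8, 32)

Answer: (13, 8, 32)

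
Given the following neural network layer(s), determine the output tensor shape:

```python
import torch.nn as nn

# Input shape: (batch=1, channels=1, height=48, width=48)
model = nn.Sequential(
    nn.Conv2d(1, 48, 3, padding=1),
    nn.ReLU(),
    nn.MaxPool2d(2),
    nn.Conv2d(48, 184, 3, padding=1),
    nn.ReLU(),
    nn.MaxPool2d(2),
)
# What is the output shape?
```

Input: (1, 1, 48, 48) -> after first Conv2d: (1, 48, 48, 48) -> after first MaxPool2d: (1, 48, 24, 24) -> after second Conv2d: (1, 184, 24, 24) -> Output: (1, 184, 12, 12)

Answer: (1, 184, 12, 12)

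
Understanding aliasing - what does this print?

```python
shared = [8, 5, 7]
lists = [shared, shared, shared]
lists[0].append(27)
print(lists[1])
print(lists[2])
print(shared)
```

Key concept: list of same reference.
Step by step:
`shared = [8, 5, 7]` → shared = [8, 5, 7]
`lists = [shared, shared, shared]` → lists = [[8, 5, 7], [8, 5, 7], [8, 5, 7]]
`lists[0].append(27)` → shared = [8, 5, 7, 27]; lists = [[8, 5, 7, 27], [8, 5, 7, 27], [8, 5, 7, 27]]
`print(lists[1])` → prints [8, 5, 7, 27]
`print(lists[2])` → prints [8, 5, 7, 27]
`print(shared)` → prints [8, 5, 7, 27]

Answer:
[8, 5, 7, 27]
[8, 5, 7, 27]
[8, 5, 7, 27]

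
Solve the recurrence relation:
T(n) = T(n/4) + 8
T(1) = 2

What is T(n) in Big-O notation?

Each step divides n by 4 and adds 8. After log_4(n) steps we reach T(1)=2. So T(n) = 8·log_4(n) + 2 = O(log n).

Answer: O(log n)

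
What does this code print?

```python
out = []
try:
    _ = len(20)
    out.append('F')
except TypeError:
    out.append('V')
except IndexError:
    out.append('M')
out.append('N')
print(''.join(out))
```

Execution trace: 'V' (except TypeError) → 'N' (after the try/except). Output: VN

Answer: VN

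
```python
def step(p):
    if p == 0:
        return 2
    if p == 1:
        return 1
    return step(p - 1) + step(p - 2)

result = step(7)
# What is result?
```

Build up from base cases: step(0)=2, step(1)=1, step(2)=3, step(3)=4, step(4)=7, step(5)=11, step(6)=18, ..., step(7)=29

Answer: 29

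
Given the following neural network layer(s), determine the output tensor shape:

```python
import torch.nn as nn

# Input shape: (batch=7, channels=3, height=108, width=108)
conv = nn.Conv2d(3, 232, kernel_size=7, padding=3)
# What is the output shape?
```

Input: (7, 3, 108, 108) -> Output: (7, 232, 108, 108)

Answer: (7, 232, 108, 108)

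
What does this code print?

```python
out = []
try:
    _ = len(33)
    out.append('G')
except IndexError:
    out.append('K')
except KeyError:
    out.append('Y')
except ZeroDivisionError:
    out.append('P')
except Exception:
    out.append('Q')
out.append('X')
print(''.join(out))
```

Execution trace: 'Q' (except Exception) → 'X' (after the try/except). Output: QX

Answer: QX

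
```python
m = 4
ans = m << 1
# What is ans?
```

Trace:
`m = 4` → m = 4
`ans = m << 1` → ans = 8
So ans = 8

Answer: 8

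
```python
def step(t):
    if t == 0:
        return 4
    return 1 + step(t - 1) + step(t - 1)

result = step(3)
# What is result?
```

step(t) = 1 + 2·step(t-1), step(0)=4. Closed form: (4+1)·2^3 - 1 = 39.

Answer: 39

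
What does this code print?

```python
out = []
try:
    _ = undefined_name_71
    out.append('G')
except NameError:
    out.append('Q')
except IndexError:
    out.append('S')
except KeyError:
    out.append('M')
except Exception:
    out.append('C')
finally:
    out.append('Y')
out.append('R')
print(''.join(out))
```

Execution trace: 'Q' (except NameError) → 'Y' (finally) → 'R' (after the try/except). Output: QYR

Answer: QYR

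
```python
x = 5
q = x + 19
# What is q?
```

Trace:
`x = 5` → x = 5
`q = x + 19` → q = 24
So q = 24

Answer: 24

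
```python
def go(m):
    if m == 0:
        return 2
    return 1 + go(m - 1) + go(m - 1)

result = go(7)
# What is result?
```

go(m) = 1 + 2·go(m-1), go(0)=2. Closed form: (2+1)·2^7 - 1 = 383.

Answer: 383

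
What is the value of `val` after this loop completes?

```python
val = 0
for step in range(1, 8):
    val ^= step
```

XOR of 1 to 7
`val` takes the values: 0 → 1 → 3 → 0 → 4 → 1 → 7 → 0

Answer: 0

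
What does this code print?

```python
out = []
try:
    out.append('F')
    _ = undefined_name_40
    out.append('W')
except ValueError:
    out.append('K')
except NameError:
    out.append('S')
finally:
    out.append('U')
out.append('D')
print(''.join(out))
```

Execution trace: 'F' (try body) → 'S' (except NameError) → 'U' (finally) → 'D' (after the try/except). Output: FSUD

Answer: FSUD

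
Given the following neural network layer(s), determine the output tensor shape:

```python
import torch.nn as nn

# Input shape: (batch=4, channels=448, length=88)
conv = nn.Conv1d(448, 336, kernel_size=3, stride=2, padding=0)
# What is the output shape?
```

Input: (4, 448, 88) -> Output: (4, 336, 43)

Answer: (4, 336, 43)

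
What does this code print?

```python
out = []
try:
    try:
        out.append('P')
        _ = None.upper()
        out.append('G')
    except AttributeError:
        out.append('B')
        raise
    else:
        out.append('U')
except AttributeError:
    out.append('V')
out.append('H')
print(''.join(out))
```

Execution trace: 'P' (inner try body) → 'B' (inner except AttributeError) → 'V' (outer except AttributeError) → 'H' (after the try/except). Output: PBVH

Answer: PBVH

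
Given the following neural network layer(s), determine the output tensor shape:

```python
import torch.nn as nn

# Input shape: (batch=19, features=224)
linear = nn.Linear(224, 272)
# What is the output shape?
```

Input: (19, 224) -> Output: (19, 272)

Answer: (19, 272)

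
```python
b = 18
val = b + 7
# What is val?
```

Trace:
`b = 18` → b = 18
`val = b + 7` → val = 25
So val = 25

Answer: 25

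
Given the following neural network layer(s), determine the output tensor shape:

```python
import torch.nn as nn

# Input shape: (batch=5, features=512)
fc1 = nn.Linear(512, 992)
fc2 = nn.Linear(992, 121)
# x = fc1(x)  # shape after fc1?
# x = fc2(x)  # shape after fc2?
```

Input: (5, 512) -> after fc1: (5, 992) -> Output: (5, 121)

Answer: (5, 121)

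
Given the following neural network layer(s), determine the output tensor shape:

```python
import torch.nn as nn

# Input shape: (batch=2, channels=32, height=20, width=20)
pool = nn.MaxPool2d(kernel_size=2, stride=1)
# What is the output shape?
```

Input: (2, 32, 20, 20) -> Output: (2, 32, 19, 19)

Answer: (2, 32, 19, 19)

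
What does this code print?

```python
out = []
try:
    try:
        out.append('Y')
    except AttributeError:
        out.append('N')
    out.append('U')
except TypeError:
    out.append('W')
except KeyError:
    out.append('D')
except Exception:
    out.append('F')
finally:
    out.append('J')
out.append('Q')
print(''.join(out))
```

Execution trace: 'Y' (inner try body, no exception) → 'U' (try body, no exception) → 'J' (finally) → 'Q' (after the try/except). Output: YUJQ

Answer: YUJQ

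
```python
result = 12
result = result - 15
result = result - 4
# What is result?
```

Trace:
`result = 12` → result = 12
`result = result - 15` → result = -3
`result = result - 4` → result = -7
So result = -7

Answer: -7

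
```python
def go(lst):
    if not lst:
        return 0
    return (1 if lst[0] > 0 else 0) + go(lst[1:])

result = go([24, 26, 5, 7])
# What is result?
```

Count of positive elements in [24, 26, 5, 7] = 4

Answer: 4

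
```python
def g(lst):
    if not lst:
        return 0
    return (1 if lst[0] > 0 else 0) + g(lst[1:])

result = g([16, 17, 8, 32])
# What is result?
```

Count of positive elements in [16, 17, 8, 32] = 4

Answer: 4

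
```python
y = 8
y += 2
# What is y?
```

Trace:
`y = 8` → y = 8
`y += 2` → y = 10
So y = 10

Answer: 10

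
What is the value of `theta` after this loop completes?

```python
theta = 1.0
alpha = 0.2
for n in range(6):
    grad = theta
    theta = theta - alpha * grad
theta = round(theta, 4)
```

Gradient descent: w = 1.0 * (1 - 0.2)^6
`theta` takes the values: 1.0 → 0.8 → 0.64 → 0.512 → 0.4096 → 0.32768 → 0.262144 → 0.2621

Answer: 0.2621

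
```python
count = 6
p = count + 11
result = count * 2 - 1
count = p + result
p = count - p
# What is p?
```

Trace:
`count = 6` → count = 6
`p = count + 11` → p = 17
`result = count * 2 - 1` → result = 11
`count = p + result` → count = 28
`p = count - p` → p = 11
So p = 11

Answer: 11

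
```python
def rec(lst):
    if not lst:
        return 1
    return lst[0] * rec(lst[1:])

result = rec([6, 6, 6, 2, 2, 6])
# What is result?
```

Product over [6, 6, 6, 2, 2, 6] = 6 * 6 * 6 * 2 * 2 * 6 = 5184

Answer: 5184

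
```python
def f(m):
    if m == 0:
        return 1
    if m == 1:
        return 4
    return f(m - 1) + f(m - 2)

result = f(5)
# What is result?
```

Build up from base cases: f(0)=1, f(1)=4, f(2)=5, f(3)=9, f(4)=14, f(5)=23

Answer: 23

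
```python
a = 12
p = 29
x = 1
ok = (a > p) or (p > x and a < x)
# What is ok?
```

Trace:
`a = 12` → a = 12
`p = 29` → p = 29
`x = 1` → x = 1
`ok = (a > p) or (p > x and a < x)` → ok = False
So ok = False

Answer: False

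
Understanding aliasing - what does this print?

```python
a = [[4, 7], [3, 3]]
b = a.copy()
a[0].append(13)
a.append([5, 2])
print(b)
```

Key concept: shallow copy with nested lists.
Step by step:
`a = [[4, 7], [3, 3]]` → a = [[4, 7], [3, 3]]
`b = a.copy()` → b = [[4, 7], [3, 3]]
`a[0].append(13)` → a = [[4, 7, 13], [3, 3]]; b = [[4, 7, 13], [3, 3]]
`a.append([5, 2])` → a = [[4, 7, 13], [3, 3], [5, 2]]
`print(b)` → prints [[4, 7, 13], [3, 3]]

Answer: [[4, 7, 13], [3, 3]]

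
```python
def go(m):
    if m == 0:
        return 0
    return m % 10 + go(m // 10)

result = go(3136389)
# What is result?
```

Sum of digits of 3136389: 9 + 8 + 3 + 6 + 3 + 1 + 3 = 33

Answer: 33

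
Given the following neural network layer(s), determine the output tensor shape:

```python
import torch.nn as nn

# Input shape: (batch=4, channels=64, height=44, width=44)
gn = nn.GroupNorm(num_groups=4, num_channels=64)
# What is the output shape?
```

Input: (4, 64, 44, 44) -> Output: (4, 64, 44, 44)

Answer: (4, 64, 44, 44)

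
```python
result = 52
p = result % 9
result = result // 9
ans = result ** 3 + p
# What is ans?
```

Trace:
`result = 52` → result = 52
`p = result % 9` → p = 7
`result = result // 9` → result = 5
`ans = result ** 3 + p` → ans = 132
So ans = 132

Answer: 132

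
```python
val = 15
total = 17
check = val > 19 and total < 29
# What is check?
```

Trace:
`val = 15` → val = 15
`total = 17` → total = 17
`check = val > 19 and total < 29` → check = False
So check = False

Answer: False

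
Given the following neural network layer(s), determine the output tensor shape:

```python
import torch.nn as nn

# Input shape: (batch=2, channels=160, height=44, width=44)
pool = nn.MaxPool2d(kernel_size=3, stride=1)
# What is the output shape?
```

Input: (2, 160, 44, 44) -> Output: (2, 160, 42, 42)

Answer: (2, 160, 42, 42)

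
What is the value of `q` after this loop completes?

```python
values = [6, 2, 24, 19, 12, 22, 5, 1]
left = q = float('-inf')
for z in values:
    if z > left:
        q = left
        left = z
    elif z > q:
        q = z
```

Second largest (with repeats) in [6, 2, 24, 19, 12, 22, 5, 1]
`q` takes the values: -inf → 2 → 6 → 19 → 22

Answer: 22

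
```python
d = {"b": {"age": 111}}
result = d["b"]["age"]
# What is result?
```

Trace:
`d = {"b": {"age": 111}}` → d = {'b': {'age': 111}}
`result = d["b"]["age"]` → result = 111
So result = 111

Answer: 111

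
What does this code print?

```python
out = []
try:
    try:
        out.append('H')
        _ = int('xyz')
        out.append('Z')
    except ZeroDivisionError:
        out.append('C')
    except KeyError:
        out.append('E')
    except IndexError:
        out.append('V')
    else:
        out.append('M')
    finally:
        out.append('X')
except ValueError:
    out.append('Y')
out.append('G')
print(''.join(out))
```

Execution trace: 'H' (try body) → 'X' (finally) → 'Y' (outer except ValueError) → 'G' (after the try/except). Output: HXYG

Answer: HXYG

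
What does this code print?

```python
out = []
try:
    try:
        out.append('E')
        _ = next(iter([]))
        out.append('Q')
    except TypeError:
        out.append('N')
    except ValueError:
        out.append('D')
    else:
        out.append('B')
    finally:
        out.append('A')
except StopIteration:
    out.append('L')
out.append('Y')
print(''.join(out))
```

Execution trace: 'E' (try body) → 'A' (finally) → 'L' (outer except StopIteration) → 'Y' (after the try/except). Output: EALY

Answer: EALY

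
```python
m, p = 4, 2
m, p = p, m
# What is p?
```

Trace:
`m, p = 4, 2` → m = 4; p = 2
`m, p = p, m` → m = 2; p = 4
So p = 4

Answer: 4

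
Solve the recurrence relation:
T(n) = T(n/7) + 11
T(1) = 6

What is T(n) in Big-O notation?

Each step divides n by 7 and adds 11. After log_7(n) steps we reach T(1)=6. So T(n) = 11·log_7(n) + 6 = O(log n).

Answer: O(log n)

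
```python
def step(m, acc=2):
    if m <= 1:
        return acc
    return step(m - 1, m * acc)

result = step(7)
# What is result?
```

Accumulator trace (n, acc): (7, 2) -> (6, 14) -> (5, 84) -> (4, 420) -> (3, 1680) -> (2, 5040) -> (1, 10080) -> return 10080

Answer: 10080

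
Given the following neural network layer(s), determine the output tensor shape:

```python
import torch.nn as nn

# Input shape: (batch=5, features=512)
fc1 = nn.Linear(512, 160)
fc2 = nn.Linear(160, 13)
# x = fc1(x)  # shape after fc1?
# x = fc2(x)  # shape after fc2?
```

Input: (5, 512) -> after fc1: (5, 160) -> Output: (5, 13)

Answer: (5, 13)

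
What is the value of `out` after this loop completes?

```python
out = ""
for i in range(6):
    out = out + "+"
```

Repeat '+' 6 times
`out` takes the values: "" → "+" → "++" → "+++" → "++++" → "+++++" → "++++++"

Answer: "++++++"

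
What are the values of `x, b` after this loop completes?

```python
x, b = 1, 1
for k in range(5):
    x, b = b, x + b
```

Fibonacci: after 5 iterations
`x, b` takes the values: (1, 1) → (1, 2) → (2, 3) → (3, 5) → (5, 8) → (8, 13)

Answer: 8, 13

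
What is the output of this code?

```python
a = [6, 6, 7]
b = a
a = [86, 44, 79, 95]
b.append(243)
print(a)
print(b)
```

Key concept: rebinding vs mutation: a is rebound to a new list, b still points at the original.
Step by step:
`a = [6, 6, 7]` → a = [6, 6, 7]
`b = a` → b = [6, 6, 7] (same object as a)
`a = [86, 44, 79, 95]` → a = [86, 44, 79, 95]
`b.append(243)` → b = [6, 6, 7, 243]
`print(a)` → prints [86, 44, 79, 95]
`print(b)` → prints [6, 6, 7, 243]

Answer:
[86, 44, 79, 95]
[6, 6, 7, 243]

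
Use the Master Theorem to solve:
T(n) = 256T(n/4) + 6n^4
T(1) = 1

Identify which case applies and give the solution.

a=256, b=4, f(n)=6n^4. log_4(256) = 4. Since c=4 = 4, Case 2 applies: T(n) = Θ(n^log_b(a) · log n) = O(n^4 log n).

Answer: O(n^4 log n) - Case 2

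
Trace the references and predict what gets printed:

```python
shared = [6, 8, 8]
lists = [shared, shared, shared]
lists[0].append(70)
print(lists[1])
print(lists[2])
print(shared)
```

Key concept: list of same reference.
Step by step:
`shared = [6, 8, 8]` → shared = [6, 8, 8]
`lists = [shared, shared, shared]` → lists = [[6, 8, 8], [6, 8, 8], [6, 8, 8]]
`lists[0].append(70)` → shared = [6, 8, 8, 70]; lists = [[6, 8, 8, 70], [6, 8, 8, 70], [6, 8, 8, 70]]
`print(lists[1])` → prints [6, 8, 8, 70]
`print(lists[2])` → prints [6, 8, 8, 70]
`print(shared)` → prints [6, 8, 8, 70]

Answer:
[6, 8, 8, 70]
[6, 8, 8, 70]
[6, 8, 8, 70]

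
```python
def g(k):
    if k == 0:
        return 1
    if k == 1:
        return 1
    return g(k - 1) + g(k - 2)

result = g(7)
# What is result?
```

Build up from base cases: g(0)=1, g(1)=1, g(2)=2, g(3)=3, g(4)=5, g(5)=8, g(6)=13, ..., g(7)=21

Answer: 21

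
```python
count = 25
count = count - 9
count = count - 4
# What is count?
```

Trace:
`count = 25` → count = 25
`count = count - 9` → count = 16
`count = count - 4` → count = 12
So count = 12

Answer: 12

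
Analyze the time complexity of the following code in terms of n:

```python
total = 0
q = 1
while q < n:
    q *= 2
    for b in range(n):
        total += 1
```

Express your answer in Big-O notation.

Each loop level contributes: log n × n. Multiplying the contributions gives O(n log n).

Answer: O(n log n)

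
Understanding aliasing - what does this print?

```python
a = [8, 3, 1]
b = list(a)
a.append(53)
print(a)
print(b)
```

Key concept: list() constructor creates copy.
Step by step:
`a = [8, 3, 1]` → a = [8, 3, 1]
`b = list(a)` → b = [8, 3, 1]
`a.append(53)` → a = [8, 3, 1, 53]
`print(a)` → prints [8, 3, 1, 53]
`print(b)` → prints [8, 3, 1]

Answer:
[8, 3, 1, 53]
[8, 3, 1]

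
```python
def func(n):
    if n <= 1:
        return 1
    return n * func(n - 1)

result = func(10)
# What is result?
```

func(10) = 10 * 9 * 8 * 7 * 6 * 5 * 4 * 3 * 2 * 1 = 3628800

Answer: 3628800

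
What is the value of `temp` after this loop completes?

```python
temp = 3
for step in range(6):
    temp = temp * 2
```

Multiply by 2, 6 times: 3 * 2^6 = 192
`temp` takes the values: 3 → 6 → 12 → 24 → 48 → 96 → 192

Answer: 192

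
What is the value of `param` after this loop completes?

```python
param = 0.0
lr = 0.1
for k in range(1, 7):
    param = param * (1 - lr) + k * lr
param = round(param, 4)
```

Moving average with lr=0.1
`param` takes the values: 0.0 → 0.1 → 0.29 → 0.561 → 0.9049 → 1.31441 → 1.782969 → 1.783

Answer: 1.783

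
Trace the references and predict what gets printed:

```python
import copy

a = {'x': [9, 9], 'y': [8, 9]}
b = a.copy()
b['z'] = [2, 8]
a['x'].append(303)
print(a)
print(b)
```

Key concept: shallow copy of dict with mutable values.
Step by step:
`a = {'x': [9, 9], 'y': [8, 9]}` → a = {'x': [9, 9], 'y': [8, 9]}
`b = a.copy()` → b = {'x': [9, 9], 'y': [8, 9]}
`b['z'] = [2, 8]` → b = {'x': [9, 9], 'y': [8, 9], 'z': [2, 8]}
`a['x'].append(303)` → a = {'x': [9, 9, 303], 'y': [8, 9]}; b = {'x': [9, 9, 303], 'y': [8, 9], 'z': [2, 8]}
`print(a)` → prints {'x': [9, 9, 303], 'y': [8, 9]}
`print(b)` → prints {'x': [9, 9, 303], 'y': [8, 9], 'z': [2, 8]}

Answer:
{'x': [9, 9, 303], 'y': [8, 9]}
{'x': [9, 9, 303], 'y': [8, 9], 'z': [2, 8]}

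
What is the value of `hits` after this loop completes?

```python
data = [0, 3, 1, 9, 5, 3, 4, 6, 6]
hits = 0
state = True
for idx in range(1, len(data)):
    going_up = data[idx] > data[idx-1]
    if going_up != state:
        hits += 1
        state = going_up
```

Count direction changes in [0, 3, 1, 9, 5, 3, 4, 6, 6]
`hits` takes the values: 0 → 1 → 2 → 3 → 4 → 5

Answer: 5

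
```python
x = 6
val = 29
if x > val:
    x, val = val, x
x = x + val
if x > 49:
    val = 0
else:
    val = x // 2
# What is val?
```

Trace:
`x = 6` → x = 6
`val = 29` → val = 29
`if x > val: ...` → x > val is False → no variable changes
`x = x + val` → x = 35
`if x > 49: ...` → x > 49 is False, take else branch → val = 17
So val = 17

Answer: 17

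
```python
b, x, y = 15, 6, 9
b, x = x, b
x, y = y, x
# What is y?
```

Trace:
`b, x, y = 15, 6, 9` → b = 15; x = 6; y = 9
`b, x = x, b` → b = 6; x = 15
`x, y = y, x` → x = 9; y = 15
So y = 15

Answer: 15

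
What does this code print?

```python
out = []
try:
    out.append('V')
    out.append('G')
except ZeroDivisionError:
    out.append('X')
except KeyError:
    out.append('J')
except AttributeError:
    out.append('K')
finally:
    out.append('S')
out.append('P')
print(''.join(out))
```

Execution trace: 'V' (try body) → 'G' (try body, no exception) → 'S' (finally) → 'P' (after the try/except). Output: VGSP

Answer: VGSP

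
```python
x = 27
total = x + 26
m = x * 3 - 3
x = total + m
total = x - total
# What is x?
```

Trace:
`x = 27` → x = 27
`total = x + 26` → total = 53
`m = x * 3 - 3` → m = 78
`x = total + m` → x = 131
`total = x - total` → total = 78
So x = 131

Answer: 131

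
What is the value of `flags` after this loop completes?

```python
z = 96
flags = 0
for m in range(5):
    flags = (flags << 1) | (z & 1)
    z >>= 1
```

Reverse lowest 5 bits of 96
`flags` takes the values: 0

Answer: 0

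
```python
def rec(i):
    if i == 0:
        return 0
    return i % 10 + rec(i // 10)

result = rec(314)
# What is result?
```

Sum of digits of 314: 4 + 1 + 3 = 8

Answer: 8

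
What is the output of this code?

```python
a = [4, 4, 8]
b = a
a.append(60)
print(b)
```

Key concept: basic list aliasing.
Step by step:
`a = [4, 4, 8]` → a = [4, 4, 8]
`b = a` → b = [4, 4, 8] (same object as a)
`a.append(60)` → a = [4, 4, 8, 60] (same object as b); b = [4, 4, 8, 60] (same object as a)
`print(b)` → prints [4, 4, 8, 60]

Answer: [4, 4, 8, 60]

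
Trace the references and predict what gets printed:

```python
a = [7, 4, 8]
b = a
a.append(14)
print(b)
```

Key concept: basic list aliasing.
Step by step:
`a = [7, 4, 8]` → a = [7, 4, 8]
`b = a` → b = [7, 4, 8] (same object as a)
`a.append(14)` → a = [7, 4, 8, 14] (same object as b); b = [7, 4, 8, 14] (same object as a)
`print(b)` → prints [7, 4, 8, 14]

Answer: [7, 4, 8, 14]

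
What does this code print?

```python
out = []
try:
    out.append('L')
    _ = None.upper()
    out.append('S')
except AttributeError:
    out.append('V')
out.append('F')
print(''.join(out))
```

Execution trace: 'L' (try body) → 'V' (except AttributeError) → 'F' (after the try/except). Output: LVF

Answer: LVF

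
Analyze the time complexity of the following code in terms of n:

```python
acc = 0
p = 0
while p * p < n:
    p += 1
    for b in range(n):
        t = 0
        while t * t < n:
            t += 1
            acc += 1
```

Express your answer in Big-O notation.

Each loop level contributes: √n × n × √n. Multiplying the contributions gives O(n^2).

Answer: O(n^2)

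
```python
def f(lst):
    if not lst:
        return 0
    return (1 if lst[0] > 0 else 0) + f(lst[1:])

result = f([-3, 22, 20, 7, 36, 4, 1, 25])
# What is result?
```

Count of positive elements in [-3, 22, 20, 7, 36, 4, 1, 25] = 7

Answer: 7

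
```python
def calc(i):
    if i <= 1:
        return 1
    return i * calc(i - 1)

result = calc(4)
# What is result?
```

calc(4) = 4 * 3 * 2 * 1 = 24

Answer: 24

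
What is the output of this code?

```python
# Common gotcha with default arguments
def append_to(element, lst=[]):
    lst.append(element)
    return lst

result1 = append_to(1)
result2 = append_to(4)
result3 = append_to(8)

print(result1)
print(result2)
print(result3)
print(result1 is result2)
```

Key concept: mutable default argument gotcha.
Step by step:
`result1 = append_to(1)` → result1 = [1]
`result2 = append_to(4)` → result1 = [1, 4] (same object as result2); result2 = [1, 4] (same object as result1)
`result3 = append_to(8)` → result1 = [1, 4, 8] (same object as result2, result3); result2 = [1, 4, 8] (same object as result1, result3); result3 = [1, 4, 8] (same object as result1, result2)
`print(result1)` → prints [1, 4, 8]
`print(result2)` → prints [1, 4, 8]
`print(result3)` → prints [1, 4, 8]
`print(result1 is result2)` → prints True

Answer:
[1, 4, 8]
[1, 4, 8]
[1, 4, 8]
True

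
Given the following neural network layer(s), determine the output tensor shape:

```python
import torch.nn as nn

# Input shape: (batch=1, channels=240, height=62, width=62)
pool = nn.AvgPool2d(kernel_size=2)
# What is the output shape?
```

Input: (1, 240, 62, 62) -> Output: (1, 240, 31, 31)

Answer: (1, 240, 31, 31)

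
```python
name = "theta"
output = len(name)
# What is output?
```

Trace:
`name = "theta"` → name = 'theta'
`output = len(name)` → output = 5
So output = 5

Answer: 5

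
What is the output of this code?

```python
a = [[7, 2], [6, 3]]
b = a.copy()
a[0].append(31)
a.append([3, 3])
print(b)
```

Key concept: shallow copy with nested lists.
Step by step:
`a = [[7, 2], [6, 3]]` → a = [[7, 2], [6, 3]]
`b = a.copy()` → b = [[7, 2], [6, 3]]
`a[0].append(31)` → a = [[7, 2, 31], [6, 3]]; b = [[7, 2, 31], [6, 3]]
`a.append([3, 3])` → a = [[7, 2, 31], [6, 3], [3, 3]]
`print(b)` → prints [[7, 2, 31], [6, 3]]

Answer: [[7, 2, 31], [6, 3]]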